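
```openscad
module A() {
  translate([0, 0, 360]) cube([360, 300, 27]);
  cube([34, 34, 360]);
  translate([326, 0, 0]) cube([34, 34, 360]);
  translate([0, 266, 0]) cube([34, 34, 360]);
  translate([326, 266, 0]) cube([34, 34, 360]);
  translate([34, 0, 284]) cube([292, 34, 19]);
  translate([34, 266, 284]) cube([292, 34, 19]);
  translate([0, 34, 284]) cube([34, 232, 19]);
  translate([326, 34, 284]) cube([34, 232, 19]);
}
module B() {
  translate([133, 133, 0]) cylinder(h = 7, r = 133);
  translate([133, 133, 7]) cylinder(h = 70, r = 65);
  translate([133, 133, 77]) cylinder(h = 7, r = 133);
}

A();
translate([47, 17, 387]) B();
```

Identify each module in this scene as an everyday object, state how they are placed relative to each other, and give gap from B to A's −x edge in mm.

A is a stool. B is a spool. The spool is on top of the stool, centred. The gap from the spool to the stool's −x edge is 47 mm.

The spool's min-x is at 47; the stool's min-x is 0; gap = 47 mm.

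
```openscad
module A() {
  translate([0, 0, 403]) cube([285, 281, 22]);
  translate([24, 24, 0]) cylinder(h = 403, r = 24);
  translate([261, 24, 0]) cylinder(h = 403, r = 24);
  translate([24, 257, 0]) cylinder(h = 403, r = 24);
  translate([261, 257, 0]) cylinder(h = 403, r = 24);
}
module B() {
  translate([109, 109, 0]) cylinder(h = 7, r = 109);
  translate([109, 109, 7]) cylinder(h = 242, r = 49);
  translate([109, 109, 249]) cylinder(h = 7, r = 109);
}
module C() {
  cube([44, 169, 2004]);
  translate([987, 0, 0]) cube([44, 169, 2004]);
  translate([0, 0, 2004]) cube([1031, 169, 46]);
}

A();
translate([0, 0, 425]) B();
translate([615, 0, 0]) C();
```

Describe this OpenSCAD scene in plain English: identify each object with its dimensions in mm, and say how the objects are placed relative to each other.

A is a simple wooden stool: a rectangular seat 285 mm (x) by 281 mm (y), 22 mm thick, top face at z = 425 mm, on four round legs, each 48 mm in diameter. The legs rest on z = 0, each leg's axis is inset half a diameter from the nearest pair of seat edges (so the leg's bounding box is flush with the corner).

B is a spool: two coaxial disc flanges of radius 109 mm and thickness 7 mm, joined by a core cylinder of radius 49 mm and height 242 mm. The lower flange rests on z = 0 and the three cylinders share a vertical axis.

C is a door frame. The clear opening is 943 mm wide and 2004 mm high. Two 44 mm wide jambs, 169 mm deep, stand either side of the opening from the floor to the top of the opening. A 46 mm thick head sits across the top of both jambs, spanning the full outside width of the frame.

The spool is on top of the stool. The door frame is on the floor beside the stool on its +x side.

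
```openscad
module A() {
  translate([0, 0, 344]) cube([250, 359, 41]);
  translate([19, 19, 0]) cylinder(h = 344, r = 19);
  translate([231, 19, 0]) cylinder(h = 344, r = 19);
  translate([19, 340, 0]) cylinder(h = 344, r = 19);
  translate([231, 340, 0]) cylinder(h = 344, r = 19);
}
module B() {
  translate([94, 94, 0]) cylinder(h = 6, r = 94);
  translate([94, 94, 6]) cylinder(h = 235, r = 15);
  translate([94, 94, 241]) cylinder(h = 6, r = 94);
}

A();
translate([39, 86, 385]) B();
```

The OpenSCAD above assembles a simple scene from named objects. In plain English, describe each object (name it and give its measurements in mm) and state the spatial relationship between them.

A is a four-legged stool. The seat is a 250×359×41 mm slab whose top surface is at z = 385 mm; four round legs, each 38 mm in diameter, run from the floor (z = 0) to the underside of the seat, each leg's axis is inset half a diameter from the nearest pair of seat edges (so the leg's bounding box is flush with the corner).

B is a spool: two coaxial disc flanges of radius 94 mm and thickness 6 mm, joined by a core cylinder of radius 15 mm and height 235 mm. The lower flange rests on z = 0 and the three cylinders share a vertical axis.

The spool is on top of the stool.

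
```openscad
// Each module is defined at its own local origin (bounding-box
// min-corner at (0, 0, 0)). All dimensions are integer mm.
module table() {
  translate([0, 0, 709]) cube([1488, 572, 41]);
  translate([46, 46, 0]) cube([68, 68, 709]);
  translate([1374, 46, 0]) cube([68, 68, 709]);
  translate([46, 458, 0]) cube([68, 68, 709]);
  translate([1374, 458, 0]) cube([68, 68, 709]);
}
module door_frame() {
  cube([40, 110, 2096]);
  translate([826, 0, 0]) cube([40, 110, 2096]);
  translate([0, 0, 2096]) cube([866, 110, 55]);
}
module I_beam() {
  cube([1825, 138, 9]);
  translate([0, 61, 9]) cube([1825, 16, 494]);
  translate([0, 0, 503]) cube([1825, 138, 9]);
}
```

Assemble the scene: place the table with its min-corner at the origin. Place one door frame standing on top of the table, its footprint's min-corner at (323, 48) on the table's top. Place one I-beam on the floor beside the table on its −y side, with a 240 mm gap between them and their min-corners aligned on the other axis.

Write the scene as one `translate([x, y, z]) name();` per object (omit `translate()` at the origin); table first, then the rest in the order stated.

table();
translate([323, 48, 750]) door_frame();
translate([0, -378, 0]) I_beam();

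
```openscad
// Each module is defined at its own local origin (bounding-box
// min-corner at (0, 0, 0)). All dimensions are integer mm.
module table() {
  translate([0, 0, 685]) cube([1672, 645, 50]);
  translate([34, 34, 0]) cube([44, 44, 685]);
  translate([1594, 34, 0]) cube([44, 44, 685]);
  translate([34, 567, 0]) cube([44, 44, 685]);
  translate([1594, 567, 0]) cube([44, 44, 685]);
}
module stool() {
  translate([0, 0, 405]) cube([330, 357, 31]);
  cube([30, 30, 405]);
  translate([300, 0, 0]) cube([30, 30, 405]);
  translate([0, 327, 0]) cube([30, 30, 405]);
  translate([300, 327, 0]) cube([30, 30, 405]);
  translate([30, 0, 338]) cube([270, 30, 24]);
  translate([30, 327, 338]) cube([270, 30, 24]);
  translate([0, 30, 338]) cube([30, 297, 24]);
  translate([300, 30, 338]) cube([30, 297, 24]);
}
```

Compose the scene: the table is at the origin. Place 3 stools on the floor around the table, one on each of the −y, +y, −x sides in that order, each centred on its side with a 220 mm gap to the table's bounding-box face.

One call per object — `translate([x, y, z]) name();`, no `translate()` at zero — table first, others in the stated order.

table();
translate([671, -577, 0]) stool();
translate([671, 865, 0]) stool();
translate([-550, 144, 0]) stool();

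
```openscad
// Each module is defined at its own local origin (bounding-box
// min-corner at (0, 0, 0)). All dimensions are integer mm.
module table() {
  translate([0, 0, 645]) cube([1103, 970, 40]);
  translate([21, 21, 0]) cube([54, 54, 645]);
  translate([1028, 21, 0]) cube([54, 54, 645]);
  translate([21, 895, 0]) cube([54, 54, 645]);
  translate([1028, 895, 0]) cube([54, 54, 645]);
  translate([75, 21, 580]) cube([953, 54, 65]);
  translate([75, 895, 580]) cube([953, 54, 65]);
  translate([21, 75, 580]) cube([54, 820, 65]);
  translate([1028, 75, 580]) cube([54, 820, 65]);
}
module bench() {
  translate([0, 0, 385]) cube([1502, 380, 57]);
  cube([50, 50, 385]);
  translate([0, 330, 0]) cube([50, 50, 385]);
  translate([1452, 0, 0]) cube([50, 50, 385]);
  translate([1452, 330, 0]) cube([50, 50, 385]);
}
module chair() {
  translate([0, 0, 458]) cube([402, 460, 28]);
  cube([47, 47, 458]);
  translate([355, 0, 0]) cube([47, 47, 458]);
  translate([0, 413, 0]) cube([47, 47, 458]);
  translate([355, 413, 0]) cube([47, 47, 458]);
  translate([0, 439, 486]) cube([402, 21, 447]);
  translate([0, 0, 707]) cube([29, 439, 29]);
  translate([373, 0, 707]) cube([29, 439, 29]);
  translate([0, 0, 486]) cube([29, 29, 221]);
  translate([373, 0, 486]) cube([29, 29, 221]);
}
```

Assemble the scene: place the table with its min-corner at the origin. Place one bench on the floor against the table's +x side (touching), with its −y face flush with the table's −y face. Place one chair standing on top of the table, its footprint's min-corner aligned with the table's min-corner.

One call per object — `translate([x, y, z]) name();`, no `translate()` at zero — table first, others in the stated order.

table();
translate([1103, 0, 0]) bench();
translate([0, 0, 685]) chair();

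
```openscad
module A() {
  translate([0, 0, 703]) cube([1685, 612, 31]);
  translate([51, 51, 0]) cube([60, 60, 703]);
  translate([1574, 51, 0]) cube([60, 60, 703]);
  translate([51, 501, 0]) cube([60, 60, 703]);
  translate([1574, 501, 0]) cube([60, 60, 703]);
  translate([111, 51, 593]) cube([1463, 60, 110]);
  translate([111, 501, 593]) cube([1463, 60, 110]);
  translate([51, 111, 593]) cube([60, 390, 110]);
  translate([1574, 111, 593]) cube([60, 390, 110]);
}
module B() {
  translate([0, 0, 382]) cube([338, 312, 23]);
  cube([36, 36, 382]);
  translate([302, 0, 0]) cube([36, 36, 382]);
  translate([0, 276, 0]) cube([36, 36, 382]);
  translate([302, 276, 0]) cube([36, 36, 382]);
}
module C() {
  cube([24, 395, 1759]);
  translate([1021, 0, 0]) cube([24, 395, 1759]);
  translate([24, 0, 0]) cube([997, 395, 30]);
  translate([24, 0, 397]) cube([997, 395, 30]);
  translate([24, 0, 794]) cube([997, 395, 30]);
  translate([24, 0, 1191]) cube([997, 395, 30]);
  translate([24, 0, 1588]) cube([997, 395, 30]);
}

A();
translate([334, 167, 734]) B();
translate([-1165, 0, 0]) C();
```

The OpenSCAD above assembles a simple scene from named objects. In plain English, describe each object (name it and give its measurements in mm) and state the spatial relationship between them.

A is a table: top 1685 mm (x) × 612 mm (y), 31 mm thick, upper face at z = 734 mm, on four 60×60 mm square legs, each inset 51 mm from the nearest pair of top edges, running from z = 0 to the bottom of the top. Four apron rails, 60 mm thick and 110 mm tall, run between adjacent legs with their top edges flush with the underside of the top and their outer faces flush with the legs' outer faces.

B is a four-legged stool. The seat is a 338×312×23 mm slab whose top surface is at z = 405 mm; four square legs, each 36×36 mm in cross-section, run from the floor (z = 0) to the underside of the seat, each flush with a corner of the seat.

C is a bookshelf 1045 mm wide overall, 395 mm deep and 1759 mm tall. The two sides are 24 mm thick vertical panels. 5 horizontal shelves of 30 mm thickness span between the inner faces of the sides; the lowest shelf sits on the floor and shelves are stacked with a clear vertical gap of 367 mm between each pair.

The stool is on top of the table. The bookshelf is on the floor beside the table on its −x side.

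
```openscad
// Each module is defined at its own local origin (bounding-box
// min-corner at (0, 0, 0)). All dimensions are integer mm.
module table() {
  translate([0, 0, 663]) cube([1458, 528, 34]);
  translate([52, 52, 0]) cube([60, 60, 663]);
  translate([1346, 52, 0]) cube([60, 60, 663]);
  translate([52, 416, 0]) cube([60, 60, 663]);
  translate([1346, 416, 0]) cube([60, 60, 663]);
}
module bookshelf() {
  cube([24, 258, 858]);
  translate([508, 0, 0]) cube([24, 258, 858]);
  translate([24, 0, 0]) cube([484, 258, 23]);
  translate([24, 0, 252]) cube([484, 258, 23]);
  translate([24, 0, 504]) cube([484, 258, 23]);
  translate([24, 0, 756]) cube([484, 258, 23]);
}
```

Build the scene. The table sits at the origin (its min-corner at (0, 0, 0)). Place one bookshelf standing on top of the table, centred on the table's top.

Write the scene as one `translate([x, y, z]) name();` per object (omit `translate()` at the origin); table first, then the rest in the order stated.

table();
translate([463, 135, 697]) bookshelf();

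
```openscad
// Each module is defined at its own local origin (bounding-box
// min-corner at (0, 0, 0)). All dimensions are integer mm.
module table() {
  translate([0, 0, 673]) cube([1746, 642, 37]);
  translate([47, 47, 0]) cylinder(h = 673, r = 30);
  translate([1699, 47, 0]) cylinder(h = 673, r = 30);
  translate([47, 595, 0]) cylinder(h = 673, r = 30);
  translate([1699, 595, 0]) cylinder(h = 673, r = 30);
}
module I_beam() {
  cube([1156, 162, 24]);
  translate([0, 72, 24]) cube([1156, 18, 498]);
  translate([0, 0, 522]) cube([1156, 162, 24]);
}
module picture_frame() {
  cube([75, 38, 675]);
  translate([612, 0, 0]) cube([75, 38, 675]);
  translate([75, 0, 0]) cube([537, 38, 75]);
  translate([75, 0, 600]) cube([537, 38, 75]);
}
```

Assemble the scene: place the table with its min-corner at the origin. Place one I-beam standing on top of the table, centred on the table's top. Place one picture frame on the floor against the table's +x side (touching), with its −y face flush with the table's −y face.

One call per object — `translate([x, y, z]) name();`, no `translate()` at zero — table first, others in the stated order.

table();
translate([295, 240, 710]) I_beam();
translate([1746, 0, 0]) picture_frame();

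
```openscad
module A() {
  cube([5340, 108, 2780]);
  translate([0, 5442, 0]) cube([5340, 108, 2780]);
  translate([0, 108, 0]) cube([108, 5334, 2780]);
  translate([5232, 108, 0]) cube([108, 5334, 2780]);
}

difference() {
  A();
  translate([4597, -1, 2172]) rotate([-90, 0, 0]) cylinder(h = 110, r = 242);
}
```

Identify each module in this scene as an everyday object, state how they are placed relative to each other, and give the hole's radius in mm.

The subtracted cylinder has r = 242 mm.

A is a house frame. The house frame has a circular hole through its front wall. The hole's radius is 242 mm.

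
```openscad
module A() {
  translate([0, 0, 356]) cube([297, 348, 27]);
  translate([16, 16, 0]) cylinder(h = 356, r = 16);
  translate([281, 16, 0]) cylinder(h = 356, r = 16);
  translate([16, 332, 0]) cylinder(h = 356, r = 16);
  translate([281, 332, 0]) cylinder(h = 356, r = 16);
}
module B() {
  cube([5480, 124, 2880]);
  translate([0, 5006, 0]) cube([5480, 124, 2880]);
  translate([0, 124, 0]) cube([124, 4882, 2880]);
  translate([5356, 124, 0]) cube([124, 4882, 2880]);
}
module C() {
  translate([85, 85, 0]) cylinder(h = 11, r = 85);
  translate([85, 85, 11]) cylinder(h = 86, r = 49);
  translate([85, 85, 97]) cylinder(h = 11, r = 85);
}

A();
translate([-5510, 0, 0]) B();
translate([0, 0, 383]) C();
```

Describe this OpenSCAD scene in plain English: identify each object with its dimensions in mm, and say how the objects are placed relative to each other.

A is a four-legged stool. The seat is a 297×348×27 mm slab whose top surface is at z = 383 mm; four round legs, each 32 mm in diameter, run from the floor (z = 0) to the underside of the seat, each leg's axis is inset half a diameter from the nearest pair of seat edges (so the leg's bounding box is flush with the corner).

B is the wall frame of a small rectangular building: four walls, each 2880 mm tall and 124 mm thick, enclosing a footprint 5480 mm (x) by 5130 mm (y) outside-to-outside, with no floor or roof. The front and back walls (the −y and +y sides) span the full width; the two side walls fit between them.

C is a spool: two coaxial disc flanges of radius 85 mm and thickness 11 mm, joined by a core cylinder of radius 49 mm and height 86 mm. The lower flange rests on z = 0 and the three cylinders share a vertical axis.

The house frame is on the floor beside the stool on its −x side. The spool is on top of the stool.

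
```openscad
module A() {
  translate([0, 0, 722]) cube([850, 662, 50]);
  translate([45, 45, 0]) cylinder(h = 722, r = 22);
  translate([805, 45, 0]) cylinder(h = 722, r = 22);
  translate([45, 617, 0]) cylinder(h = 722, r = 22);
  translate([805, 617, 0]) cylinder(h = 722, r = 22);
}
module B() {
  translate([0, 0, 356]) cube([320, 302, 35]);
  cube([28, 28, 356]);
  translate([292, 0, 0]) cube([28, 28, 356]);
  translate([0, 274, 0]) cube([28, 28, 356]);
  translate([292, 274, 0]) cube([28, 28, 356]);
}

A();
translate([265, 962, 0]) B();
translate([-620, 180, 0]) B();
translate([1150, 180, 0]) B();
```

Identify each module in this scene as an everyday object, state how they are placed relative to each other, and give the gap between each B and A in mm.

A is a table. B is a stool. Three stools sit around the table at the +y, −x, +x sides. The gap between each stool and the table is 300 mm.

Each stool's nearest face is 300 mm from the table's bounding box.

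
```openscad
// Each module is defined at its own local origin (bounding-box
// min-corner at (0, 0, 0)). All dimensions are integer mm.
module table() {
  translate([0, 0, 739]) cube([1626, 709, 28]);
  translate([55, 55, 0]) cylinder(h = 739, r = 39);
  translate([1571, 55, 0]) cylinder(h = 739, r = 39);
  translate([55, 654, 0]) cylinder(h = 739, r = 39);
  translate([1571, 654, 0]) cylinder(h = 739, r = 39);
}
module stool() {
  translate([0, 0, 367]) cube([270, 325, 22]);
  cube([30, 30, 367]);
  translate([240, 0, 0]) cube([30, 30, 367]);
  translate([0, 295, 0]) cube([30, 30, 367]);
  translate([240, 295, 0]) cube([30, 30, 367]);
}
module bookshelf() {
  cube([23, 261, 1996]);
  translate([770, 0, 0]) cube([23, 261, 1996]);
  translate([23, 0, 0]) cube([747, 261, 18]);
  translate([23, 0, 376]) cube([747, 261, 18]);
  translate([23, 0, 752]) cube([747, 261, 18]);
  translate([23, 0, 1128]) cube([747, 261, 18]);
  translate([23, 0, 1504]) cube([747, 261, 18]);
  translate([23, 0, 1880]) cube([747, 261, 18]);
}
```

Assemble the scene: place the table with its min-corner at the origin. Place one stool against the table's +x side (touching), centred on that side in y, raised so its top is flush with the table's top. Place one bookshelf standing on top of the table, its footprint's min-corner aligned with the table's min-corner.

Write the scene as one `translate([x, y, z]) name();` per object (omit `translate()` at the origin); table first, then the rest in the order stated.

table();
translate([1626, 192, 378]) stool();
translate([0, 0, 767]) bookshelf();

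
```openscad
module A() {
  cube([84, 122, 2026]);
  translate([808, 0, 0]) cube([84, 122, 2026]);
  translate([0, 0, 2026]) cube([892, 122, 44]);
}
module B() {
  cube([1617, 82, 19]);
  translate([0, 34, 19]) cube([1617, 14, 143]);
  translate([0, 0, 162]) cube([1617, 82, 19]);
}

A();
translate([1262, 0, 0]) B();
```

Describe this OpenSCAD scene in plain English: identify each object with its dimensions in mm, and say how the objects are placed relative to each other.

A is a door frame. The clear opening is 724 mm wide and 2026 mm high. Two 84 mm wide jambs, 122 mm deep, stand either side of the opening from the floor to the top of the opening. A 44 mm thick head sits across the top of both jambs, spanning the full outside width of the frame.

B is an I-beam lying along x, 1617 mm long. Overall section height 181 mm. Two flanges 82 mm wide (y) and 19 mm thick, one on the floor and one at the top; a web 14 mm thick runs between them, centred on the flange width.

The I-beam is on the floor beside the door frame on its +x side.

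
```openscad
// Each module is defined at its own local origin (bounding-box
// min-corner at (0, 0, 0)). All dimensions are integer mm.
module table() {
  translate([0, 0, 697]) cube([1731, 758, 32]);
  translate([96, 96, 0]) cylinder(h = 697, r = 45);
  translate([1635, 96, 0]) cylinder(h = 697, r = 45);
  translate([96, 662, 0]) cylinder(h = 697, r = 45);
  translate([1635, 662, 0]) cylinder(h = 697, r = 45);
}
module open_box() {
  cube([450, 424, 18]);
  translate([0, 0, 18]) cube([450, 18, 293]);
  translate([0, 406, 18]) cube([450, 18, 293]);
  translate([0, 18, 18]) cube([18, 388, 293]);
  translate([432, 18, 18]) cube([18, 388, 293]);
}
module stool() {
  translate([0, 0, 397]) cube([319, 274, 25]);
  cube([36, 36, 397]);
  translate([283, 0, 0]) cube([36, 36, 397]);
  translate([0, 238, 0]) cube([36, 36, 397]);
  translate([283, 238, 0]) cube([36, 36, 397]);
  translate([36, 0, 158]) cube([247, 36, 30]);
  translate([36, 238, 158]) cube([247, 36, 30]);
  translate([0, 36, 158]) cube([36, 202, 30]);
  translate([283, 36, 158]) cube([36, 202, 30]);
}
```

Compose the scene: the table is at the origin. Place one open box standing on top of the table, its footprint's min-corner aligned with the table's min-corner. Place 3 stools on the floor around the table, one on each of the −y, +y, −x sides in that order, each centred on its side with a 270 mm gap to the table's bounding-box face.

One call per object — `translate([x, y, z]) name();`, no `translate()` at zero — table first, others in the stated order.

table();
translate([0, 0, 729]) open_box();
translate([706, -544, 0]) stool();
translate([706, 1028, 0]) stool();
translate([-589, 242, 0]) stool();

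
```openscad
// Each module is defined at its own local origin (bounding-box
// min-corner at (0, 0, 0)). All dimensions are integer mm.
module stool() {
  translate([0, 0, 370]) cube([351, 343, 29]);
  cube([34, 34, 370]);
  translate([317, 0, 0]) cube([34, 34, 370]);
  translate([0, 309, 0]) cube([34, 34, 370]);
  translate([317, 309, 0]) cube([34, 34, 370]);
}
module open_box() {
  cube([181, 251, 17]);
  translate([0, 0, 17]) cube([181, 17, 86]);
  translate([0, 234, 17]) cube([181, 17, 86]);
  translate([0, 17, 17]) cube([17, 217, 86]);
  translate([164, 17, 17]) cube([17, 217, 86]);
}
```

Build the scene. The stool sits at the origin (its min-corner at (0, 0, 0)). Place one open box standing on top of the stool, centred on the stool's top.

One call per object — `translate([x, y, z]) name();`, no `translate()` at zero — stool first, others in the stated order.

stool();
translate([85, 46, 399]) open_box();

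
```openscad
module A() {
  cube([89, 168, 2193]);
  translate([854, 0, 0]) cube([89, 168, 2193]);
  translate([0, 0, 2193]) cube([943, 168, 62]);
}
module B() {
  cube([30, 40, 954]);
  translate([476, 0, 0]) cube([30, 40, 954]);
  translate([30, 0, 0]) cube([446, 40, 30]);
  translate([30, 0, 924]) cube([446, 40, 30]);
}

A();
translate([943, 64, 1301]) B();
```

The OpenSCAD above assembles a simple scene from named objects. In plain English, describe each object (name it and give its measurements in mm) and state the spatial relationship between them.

A is a rectangular door frame: two vertical jambs of 89×168 mm section, 2193 mm tall, with a clear opening 765 mm wide between their inner faces. A header 62 mm tall and 168 mm deep lies on top of the jambs and spans the full outside width.

B is a rectangular picture frame lying in the x–z plane (depth along y). The opening is 446 mm wide (x) by 894 mm tall (z), surrounded by a border 30 mm wide on all four sides. The frame is 40 mm deep and is made of two full-height vertical stiles with two horizontal rails fitted between them.

The picture frame is beside the door frame with their tops flush at z = 2255.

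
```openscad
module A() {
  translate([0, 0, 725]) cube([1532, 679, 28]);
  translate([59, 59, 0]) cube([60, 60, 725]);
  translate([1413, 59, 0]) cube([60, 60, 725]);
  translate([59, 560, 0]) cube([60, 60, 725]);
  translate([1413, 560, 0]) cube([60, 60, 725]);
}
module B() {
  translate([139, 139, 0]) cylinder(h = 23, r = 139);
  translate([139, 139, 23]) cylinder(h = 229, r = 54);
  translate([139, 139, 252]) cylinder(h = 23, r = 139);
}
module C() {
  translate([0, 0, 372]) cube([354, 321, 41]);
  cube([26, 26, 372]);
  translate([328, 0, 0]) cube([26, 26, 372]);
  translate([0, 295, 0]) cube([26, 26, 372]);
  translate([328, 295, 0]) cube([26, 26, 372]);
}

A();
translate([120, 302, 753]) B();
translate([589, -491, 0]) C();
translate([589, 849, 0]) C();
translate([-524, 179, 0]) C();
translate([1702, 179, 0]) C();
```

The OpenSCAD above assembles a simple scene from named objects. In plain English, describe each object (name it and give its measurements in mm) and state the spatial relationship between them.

A is a table: top 1532 mm (x) × 679 mm (y), 28 mm thick, upper face at z = 753 mm, on four 60×60 mm square legs, each inset 59 mm from the nearest pair of top edges, running from z = 0 to the bottom of the top.

B is a spool: two coaxial disc flanges of radius 139 mm and thickness 23 mm, joined by a core cylinder of radius 54 mm and height 229 mm. The lower flange rests on z = 0 and the three cylinders share a vertical axis.

C is a four-legged stool. The seat is 354×321 mm, 41 mm thick, top at z = 413 mm. It stands on four square legs, each 26×26 mm in cross-section, from z = 0 to the seat underside, each flush with a corner of the seat.

The spool is on top of the table. Four stools sit around the table at the −y, +y, −x, +x sides.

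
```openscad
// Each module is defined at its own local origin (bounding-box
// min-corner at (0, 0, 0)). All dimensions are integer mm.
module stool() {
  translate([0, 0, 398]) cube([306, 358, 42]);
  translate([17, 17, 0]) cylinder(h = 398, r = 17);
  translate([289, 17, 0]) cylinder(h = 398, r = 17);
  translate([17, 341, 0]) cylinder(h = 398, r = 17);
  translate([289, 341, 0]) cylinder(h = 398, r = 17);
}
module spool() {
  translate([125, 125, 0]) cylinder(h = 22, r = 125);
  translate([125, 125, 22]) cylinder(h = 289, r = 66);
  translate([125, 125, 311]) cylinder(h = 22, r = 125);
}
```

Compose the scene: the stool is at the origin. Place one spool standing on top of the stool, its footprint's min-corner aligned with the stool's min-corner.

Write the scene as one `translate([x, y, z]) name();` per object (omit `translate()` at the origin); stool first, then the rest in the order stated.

stool();
translate([0, 0, 440]) spool();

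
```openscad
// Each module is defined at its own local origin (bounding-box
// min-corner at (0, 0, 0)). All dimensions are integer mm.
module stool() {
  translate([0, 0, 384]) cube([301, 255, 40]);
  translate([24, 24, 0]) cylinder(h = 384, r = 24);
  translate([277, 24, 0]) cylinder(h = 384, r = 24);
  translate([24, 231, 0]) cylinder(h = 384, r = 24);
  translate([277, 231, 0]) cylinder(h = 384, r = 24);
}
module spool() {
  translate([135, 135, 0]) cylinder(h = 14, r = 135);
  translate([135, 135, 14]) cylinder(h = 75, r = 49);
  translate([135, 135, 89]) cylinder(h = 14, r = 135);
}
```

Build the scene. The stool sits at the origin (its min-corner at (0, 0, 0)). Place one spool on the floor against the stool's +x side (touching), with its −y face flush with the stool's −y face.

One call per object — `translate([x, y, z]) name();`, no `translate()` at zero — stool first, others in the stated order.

stool();
translate([301, 0, 0]) spool();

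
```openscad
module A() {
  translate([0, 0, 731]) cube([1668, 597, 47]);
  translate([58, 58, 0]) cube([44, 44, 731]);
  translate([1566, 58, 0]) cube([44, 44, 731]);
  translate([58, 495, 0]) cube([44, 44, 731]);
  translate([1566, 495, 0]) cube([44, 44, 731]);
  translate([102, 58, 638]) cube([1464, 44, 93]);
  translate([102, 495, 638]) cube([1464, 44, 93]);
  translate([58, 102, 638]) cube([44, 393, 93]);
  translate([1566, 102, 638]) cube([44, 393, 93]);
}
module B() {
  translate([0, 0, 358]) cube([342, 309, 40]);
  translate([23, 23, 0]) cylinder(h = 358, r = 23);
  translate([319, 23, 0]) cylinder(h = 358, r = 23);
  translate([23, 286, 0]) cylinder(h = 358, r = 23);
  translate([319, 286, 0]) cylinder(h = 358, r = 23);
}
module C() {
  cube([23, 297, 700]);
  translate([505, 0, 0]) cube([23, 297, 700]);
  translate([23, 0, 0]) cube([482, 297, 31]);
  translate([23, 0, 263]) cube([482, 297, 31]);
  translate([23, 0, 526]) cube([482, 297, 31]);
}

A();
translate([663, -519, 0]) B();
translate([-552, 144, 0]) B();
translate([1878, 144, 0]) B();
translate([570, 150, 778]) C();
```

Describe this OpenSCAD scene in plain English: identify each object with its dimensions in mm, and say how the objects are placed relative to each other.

A is a rectangular dining table. The top is 1668×597×47 mm with its upper surface at z = 778 mm. It stands on four 44×44 mm square legs, each inset 58 mm from the nearest pair of top edges, running from the floor to the underside of the top. Four apron rails, 44 mm thick and 93 mm tall, run between adjacent legs with their top edges flush with the underside of the top and their outer faces flush with the legs' outer faces.

B is a four-legged stool. The seat is 342×309 mm, 40 mm thick, top at z = 398 mm. It stands on four round legs, each 46 mm in diameter, from z = 0 to the seat underside, each leg's axis is inset half a diameter from the nearest pair of seat edges (so the leg's bounding box is flush with the corner).

C is a bookshelf 528 mm wide overall, 297 mm deep and 700 mm tall. The two sides are 23 mm thick vertical panels. 3 horizontal shelves of 31 mm thickness span between the inner faces of the sides; the lowest shelf sits on the floor and shelves are stacked with a clear vertical gap of 232 mm between each pair.

Three stools sit around the table at the −y, −x, +x sides. The bookshelf is on top of the table, centred.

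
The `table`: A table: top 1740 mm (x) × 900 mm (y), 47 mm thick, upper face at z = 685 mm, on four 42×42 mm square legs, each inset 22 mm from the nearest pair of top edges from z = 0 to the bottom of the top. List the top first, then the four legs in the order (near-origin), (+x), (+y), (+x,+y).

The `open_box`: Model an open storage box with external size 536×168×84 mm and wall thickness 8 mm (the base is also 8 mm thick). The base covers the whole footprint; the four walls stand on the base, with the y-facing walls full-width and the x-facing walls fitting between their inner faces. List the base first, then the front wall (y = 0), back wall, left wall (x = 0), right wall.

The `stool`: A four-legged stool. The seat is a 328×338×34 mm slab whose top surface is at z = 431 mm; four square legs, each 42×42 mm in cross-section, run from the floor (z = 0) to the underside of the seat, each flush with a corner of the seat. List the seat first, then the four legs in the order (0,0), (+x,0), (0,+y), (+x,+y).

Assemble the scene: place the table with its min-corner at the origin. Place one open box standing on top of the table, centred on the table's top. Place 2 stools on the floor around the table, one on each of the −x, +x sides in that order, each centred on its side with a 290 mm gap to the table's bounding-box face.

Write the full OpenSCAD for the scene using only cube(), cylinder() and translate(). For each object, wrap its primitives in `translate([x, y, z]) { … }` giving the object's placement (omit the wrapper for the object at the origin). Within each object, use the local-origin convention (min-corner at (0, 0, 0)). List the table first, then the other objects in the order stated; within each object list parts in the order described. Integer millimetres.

translate([0, 0, 638]) cube([1740, 900, 47]);
translate([22, 22, 0]) cube([42, 42, 638]);
translate([1676, 22, 0]) cube([42, 42, 638]);
translate([22, 836, 0]) cube([42, 42, 638]);
translate([1676, 836, 0]) cube([42, 42, 638]);
translate([602, 366, 685]) {
  cube([536, 168, 8]);
  translate([0, 0, 8]) cube([536, 8, 76]);
  translate([0, 160, 8]) cube([536, 8, 76]);
  translate([0, 8, 8]) cube([8, 152, 76]);
  translate([528, 8, 8]) cube([8, 152, 76]);
}
translate([-618, 281, 0]) {
  translate([0, 0, 397]) cube([328, 338, 34]);
  cube([42, 42, 397]);
  translate([286, 0, 0]) cube([42, 42, 397]);
  translate([0, 296, 0]) cube([42, 42, 397]);
  translate([286, 296, 0]) cube([42, 42, 397]);
}
translate([2030, 281, 0]) {
  translate([0, 0, 397]) cube([328, 338, 34]);
  cube([42, 42, 397]);
  translate([286, 0, 0]) cube([42, 42, 397]);
  translate([0, 296, 0]) cube([42, 42, 397]);
  translate([286, 296, 0]) cube([42, 42, 397]);
}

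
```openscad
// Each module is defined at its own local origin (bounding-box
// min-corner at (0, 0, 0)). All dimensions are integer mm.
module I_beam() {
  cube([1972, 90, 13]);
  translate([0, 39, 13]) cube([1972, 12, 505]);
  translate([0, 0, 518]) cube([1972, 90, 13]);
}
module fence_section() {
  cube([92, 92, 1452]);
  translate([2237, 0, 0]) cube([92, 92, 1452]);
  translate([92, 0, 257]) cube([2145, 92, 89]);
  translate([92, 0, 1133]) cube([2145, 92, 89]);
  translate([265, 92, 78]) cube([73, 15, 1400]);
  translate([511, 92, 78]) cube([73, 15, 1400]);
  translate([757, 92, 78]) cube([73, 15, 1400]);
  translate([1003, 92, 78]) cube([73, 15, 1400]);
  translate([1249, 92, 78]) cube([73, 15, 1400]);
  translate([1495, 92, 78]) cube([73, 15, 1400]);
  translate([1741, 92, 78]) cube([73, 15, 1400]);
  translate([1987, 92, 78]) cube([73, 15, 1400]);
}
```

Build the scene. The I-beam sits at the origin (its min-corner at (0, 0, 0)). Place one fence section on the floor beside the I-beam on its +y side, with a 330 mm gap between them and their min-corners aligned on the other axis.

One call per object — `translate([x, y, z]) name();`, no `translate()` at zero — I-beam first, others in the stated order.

I_beam();
translate([0, 420, 0]) fence_section();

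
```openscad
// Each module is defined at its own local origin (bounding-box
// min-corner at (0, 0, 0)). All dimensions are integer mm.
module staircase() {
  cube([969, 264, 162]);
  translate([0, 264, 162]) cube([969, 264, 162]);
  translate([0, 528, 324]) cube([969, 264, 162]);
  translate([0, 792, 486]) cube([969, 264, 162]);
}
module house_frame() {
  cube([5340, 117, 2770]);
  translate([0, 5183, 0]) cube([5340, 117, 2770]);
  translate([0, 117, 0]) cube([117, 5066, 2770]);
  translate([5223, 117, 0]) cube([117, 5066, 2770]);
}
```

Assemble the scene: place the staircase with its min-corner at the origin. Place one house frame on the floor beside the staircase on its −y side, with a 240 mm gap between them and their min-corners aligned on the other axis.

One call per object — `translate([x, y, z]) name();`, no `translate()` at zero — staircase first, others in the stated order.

staircase();
translate([0, -5540, 0]) house_frame();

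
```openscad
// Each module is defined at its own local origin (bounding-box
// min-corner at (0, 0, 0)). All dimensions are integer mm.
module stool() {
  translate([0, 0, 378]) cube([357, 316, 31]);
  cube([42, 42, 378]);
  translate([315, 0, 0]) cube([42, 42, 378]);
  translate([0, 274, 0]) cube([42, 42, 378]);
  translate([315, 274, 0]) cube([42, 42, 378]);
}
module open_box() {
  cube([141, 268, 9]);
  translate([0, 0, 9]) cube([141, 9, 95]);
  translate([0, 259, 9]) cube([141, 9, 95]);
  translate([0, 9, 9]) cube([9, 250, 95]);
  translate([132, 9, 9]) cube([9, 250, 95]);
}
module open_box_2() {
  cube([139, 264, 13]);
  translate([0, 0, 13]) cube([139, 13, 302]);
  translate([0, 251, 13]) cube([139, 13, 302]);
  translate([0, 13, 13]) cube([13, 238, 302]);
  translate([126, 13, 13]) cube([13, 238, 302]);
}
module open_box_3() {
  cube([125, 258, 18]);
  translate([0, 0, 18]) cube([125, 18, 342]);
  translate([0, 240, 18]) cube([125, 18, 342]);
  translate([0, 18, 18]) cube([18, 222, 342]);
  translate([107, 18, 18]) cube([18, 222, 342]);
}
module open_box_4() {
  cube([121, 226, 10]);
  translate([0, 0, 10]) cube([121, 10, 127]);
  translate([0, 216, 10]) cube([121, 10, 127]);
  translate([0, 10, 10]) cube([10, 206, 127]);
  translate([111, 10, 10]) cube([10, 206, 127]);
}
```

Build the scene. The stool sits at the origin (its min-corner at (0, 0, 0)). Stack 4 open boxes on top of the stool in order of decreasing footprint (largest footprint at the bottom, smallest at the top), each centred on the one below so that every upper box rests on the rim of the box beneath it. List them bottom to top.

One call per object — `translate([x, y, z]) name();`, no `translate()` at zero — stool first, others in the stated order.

stool();
translate([108, 24, 409]) open_box();
translate([109, 26, 513]) open_box_2();
translate([116, 29, 828]) open_box_3();
translate([118, 45, 1188]) open_box_4();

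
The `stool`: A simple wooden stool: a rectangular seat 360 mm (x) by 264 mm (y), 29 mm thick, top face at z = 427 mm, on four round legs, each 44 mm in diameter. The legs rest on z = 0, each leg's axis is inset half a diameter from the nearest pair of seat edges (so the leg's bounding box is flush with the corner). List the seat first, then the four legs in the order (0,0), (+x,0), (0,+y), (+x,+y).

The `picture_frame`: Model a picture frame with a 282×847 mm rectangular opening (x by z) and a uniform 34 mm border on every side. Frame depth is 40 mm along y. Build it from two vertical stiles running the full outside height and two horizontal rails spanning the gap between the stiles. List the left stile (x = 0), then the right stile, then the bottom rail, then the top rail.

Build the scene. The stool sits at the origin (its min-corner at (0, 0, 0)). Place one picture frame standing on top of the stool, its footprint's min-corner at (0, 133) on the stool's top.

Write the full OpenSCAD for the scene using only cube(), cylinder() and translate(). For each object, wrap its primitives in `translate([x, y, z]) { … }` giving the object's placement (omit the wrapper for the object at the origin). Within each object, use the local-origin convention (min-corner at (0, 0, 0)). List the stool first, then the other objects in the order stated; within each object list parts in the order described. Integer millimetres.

translate([0, 0, 398]) cube([360, 264, 29]);
translate([22, 22, 0]) cylinder(h = 398, r = 22);
translate([338, 22, 0]) cylinder(h = 398, r = 22);
translate([22, 242, 0]) cylinder(h = 398, r = 22);
translate([338, 242, 0]) cylinder(h = 398, r = 22);
translate([0, 133, 427]) {
  cube([34, 40, 915]);
  translate([316, 0, 0]) cube([34, 40, 915]);
  translate([34, 0, 0]) cube([282, 40, 34]);
  translate([34, 0, 881]) cube([282, 40, 34]);
}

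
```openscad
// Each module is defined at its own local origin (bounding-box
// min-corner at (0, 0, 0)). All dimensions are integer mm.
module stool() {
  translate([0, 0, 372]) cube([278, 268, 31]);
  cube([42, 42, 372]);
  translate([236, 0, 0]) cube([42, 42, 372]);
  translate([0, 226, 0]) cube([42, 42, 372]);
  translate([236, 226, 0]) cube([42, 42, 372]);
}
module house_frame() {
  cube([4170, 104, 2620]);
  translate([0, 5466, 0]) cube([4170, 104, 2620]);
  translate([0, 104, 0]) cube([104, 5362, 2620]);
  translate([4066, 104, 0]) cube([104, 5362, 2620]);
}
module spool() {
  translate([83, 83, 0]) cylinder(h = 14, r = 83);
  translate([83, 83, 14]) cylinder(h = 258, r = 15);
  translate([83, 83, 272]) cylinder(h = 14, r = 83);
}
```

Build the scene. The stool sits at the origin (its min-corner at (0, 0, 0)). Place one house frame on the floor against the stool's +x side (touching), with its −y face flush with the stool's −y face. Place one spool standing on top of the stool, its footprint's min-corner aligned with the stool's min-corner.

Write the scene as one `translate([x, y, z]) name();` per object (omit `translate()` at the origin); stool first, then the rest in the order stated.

stool();
translate([278, 0, 0]) house_frame();
translate([0, 0, 403]) spool();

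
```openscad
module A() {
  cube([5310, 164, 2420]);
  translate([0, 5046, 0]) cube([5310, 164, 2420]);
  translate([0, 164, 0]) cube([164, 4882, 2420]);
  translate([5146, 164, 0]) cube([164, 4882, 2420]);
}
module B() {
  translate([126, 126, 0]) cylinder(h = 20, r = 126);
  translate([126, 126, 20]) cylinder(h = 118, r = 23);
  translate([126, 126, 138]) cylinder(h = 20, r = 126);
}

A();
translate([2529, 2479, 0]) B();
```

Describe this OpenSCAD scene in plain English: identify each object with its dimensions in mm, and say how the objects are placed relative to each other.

A is a box-shaped house frame (walls only): outside footprint 5310×5210 mm, wall height 2420 mm, wall thickness 164 mm. The two y-facing walls run the full x-width; the two x-facing walls fit between the inner faces of the y-facing walls.

B is a spool: two coaxial disc flanges of radius 126 mm and thickness 20 mm, joined by a core cylinder of radius 23 mm and height 118 mm. The lower flange rests on z = 0 and the three cylinders share a vertical axis.

The spool sits inside the house frame, centred.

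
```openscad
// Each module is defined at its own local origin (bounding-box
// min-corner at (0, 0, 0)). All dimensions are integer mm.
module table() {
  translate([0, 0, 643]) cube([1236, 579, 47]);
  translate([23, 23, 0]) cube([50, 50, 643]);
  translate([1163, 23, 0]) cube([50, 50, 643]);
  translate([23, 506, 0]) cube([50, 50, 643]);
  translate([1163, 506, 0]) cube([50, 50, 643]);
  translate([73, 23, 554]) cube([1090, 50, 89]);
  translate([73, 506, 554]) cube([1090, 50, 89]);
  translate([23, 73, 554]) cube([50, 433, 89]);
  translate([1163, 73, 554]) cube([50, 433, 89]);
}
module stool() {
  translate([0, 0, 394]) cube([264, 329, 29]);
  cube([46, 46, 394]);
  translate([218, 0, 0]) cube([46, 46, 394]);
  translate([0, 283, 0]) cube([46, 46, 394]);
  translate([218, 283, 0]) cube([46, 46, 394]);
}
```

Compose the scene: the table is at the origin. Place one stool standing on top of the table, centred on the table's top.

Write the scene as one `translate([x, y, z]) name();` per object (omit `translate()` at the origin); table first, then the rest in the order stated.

table();
translate([486, 125, 690]) stool();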